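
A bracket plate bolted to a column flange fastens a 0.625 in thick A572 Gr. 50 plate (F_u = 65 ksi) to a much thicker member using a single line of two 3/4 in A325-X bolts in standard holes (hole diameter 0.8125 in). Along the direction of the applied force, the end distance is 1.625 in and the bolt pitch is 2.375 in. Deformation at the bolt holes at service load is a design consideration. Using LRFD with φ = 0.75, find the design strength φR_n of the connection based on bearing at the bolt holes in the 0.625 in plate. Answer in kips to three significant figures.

Per bolt r_n = 1.2 l_c t F_u ≤ 2.4 d t F_u; upper limit = 2.4 × 0.75 × 0.625 × 65 = 73.12 kips.
Edge bolt: l_c = 1.625 − 0.8125/2 = 1.219 in → 1.2 × 1.219 × 0.625 × 65 = 59.41 → r_n = 59.41 kips.
Interior bolts: l_c = 2.375 − 0.8125 = 1.562 in → 1.2 × 1.562 × 0.625 × 65 = 76.17 → r_n = 73.12 kips.
R_n = 1 × 59.41 + 1 × 73.12 = 132.5 kips.
Design strength φR_n = 0.75 × 132.5 = 99.4 kips.

99.4 kips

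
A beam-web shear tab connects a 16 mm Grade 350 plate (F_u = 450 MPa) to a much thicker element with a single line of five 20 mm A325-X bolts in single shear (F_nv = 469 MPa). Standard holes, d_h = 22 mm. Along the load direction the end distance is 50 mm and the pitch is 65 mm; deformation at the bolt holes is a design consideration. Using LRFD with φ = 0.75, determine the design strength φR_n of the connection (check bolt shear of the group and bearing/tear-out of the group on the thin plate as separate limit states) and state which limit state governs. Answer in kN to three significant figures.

Bolt shear: A_b = π·20²/4 = 314.2 mm²; R_n = 469 × 314.2 × 5 × 1 / 1000 = 736.7 kN → 0.75 × 736.7 = 553 kN.
Bearing (1.2 l_c t F_u ≤ 2.4 d t F_u): upper limit = 2.4·20·16·450 / 1000 = 345.6 kN.
  Edge l_c = 50 − 22/2 = 39 → r_n = 337 kN; interior l_c = 65 − 22 = 43 → r_n = 345.6 kN.
  R_n,bearing = 1·337 + 4·345.6 = 1719 kN → 0.75 × 1719 = 1290 kN.
Bolt shear governs: 553 kN.

553 kN (bolt shear governs)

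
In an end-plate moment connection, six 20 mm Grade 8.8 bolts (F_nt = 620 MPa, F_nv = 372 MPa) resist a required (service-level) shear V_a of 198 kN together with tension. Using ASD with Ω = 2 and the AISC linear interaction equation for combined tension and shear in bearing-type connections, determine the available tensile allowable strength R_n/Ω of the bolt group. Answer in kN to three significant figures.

A_b = π·20²/4 = 314.2 mm²; f_rv = 198 × 1000 / (6 × 314.2) = 105 MPa.
F'_nt = 1.3 F_nt − (Ω F_nt / F_nv) f_rv = 1.3·620 − (2·620/372)·105 = 455.9 MPa, capped at F_nt → F'_nt = 455.9 MPa.
R_n = F'_nt · A_b · n = 455.9 × 314.2 × 6 / 1000 = 859.3 kN.
Allowable strength R_n/Ω = 859.3 / 2 = 430 kN.

430 kN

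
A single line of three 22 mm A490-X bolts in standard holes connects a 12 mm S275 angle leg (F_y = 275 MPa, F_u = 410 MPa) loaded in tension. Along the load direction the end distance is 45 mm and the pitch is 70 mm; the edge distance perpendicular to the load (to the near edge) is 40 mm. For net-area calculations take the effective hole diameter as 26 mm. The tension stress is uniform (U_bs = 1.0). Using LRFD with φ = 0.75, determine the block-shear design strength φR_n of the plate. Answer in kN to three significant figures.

365 kN

Shear plane L_v = 45 + 2·70 = 185 mm; A_gv = 185 × 12 = 2220 mm².
A_nv = (185 − 2.5·26) × 12 = 1440 mm².
A_nt = (40 − 0.5·26) × 12 = 324 mm².
0.6 F_u A_nv = 354.2 kN; 0.6 F_y A_gv = 366.3 kN → shear rupture governs the shear term.
R_n = 354.2 + 1.0 × 410 × 324 / 1000 = 487.1 kN.
Design strength φR_n = 0.75 × 487.1 = 365 kN.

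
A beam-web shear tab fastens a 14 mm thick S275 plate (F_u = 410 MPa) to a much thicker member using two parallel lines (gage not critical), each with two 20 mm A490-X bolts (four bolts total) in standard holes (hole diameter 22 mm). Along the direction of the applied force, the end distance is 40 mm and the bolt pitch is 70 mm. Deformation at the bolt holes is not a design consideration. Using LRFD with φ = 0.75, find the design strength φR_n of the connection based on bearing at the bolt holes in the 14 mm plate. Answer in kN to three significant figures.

891 kN

Per bolt r_n = 1.5 l_c t F_u ≤ 3.0 d t F_u; upper limit = 3.0 × 20 × 14 × 410 / 1000 = 344.4 kN.
Edge bolt: l_c = 40 − 22/2 = 29 mm → 1.5 × 29 × 14 × 410 / 1000 = 249.7 → r_n = 249.7 kN.
Interior bolts: l_c = 70 − 22 = 48 mm → 1.5 × 48 × 14 × 410 / 1000 = 413.3 → r_n = 344.4 kN.
R_n = 2 × 249.7 + 2 × 344.4 = 1188 kN.
Design strength φR_n = 0.75 × 1188 = 891 kN.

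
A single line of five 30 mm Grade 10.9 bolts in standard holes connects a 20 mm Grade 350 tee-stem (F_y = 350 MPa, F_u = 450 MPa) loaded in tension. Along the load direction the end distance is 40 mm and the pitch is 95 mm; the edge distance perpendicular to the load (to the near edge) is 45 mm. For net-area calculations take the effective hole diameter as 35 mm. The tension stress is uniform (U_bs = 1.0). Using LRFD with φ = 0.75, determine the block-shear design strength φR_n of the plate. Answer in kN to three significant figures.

Shear plane L_v = 40 + 4·95 = 420 mm; A_gv = 420 × 20 = 8400 mm².
A_nv = (420 − 4.5·35) × 20 = 5250 mm².
A_nt = (45 − 0.5·35) × 20 = 550 mm².
0.6 F_u A_nv = 1418 kN; 0.6 F_y A_gv = 1764 kN → shear rupture governs the shear term.
R_n = 1418 + 1.0 × 450 × 550 / 1000 = 1665 kN.
Design strength φR_n = 0.75 × 1665 = 1250 kN.

1250 kN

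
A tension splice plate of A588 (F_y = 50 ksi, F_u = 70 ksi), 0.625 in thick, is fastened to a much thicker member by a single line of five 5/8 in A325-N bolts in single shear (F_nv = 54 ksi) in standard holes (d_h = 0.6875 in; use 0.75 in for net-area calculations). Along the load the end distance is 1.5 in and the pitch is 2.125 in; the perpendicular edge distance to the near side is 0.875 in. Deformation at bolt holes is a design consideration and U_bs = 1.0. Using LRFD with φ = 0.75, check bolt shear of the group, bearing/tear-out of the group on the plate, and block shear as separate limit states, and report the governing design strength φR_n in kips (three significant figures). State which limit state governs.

Bolt shear: A_b = π·0.625²/4 = 0.3068 in²; R_n = 54 × 0.3068 × 5 × 1 = 82.83 kips → 0.75 × 82.83 = 62.1 kips.
Bearing: edge l_c = 1.156, r_n = 60.7 kips; interior l_c = 1.438, r_n = 65.62 kips; R_n = 60.7 + 4·65.62 = 323.2 kips → 242 kips.
Block shear: A_gv = 6.25, A_nv = 4.141, A_nt = 0.3125 in²; R_n = min(0.6F_uA_nv, 0.6F_yA_gv) + U_bs·F_u·A_nt = 195.8 kips → 147 kips.
Bolt shear governs: 62.1 kips.

62.1 kips (bolt shear governs)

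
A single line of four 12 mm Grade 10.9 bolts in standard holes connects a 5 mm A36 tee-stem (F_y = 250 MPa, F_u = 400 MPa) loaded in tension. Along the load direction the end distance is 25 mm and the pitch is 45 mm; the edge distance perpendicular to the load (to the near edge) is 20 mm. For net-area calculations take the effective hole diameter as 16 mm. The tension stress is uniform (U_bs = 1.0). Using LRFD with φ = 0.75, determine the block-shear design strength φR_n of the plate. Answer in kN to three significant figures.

108 kN

Shear plane L_v = 25 + 3·45 = 160 mm; A_gv = 160 × 5 = 800 mm².
A_nv = (160 − 3.5·16) × 5 = 520 mm².
A_nt = (20 − 0.5·16) × 5 = 60 mm².
0.6 F_u A_nv = 124.8 kN; 0.6 F_y A_gv = 120 kN → shear yielding governs the shear term.
R_n = 120 + 1.0 × 400 × 60 / 1000 = 144 kN.
Design strength φR_n = 0.75 × 144 = 108 kN.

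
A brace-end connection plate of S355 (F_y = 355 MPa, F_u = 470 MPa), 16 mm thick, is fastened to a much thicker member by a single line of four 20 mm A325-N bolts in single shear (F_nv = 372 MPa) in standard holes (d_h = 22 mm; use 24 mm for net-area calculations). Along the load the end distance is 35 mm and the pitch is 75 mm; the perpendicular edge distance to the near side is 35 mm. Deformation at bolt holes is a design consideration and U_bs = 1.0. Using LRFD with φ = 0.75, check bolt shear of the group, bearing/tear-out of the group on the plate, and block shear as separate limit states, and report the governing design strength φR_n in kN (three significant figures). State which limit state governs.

351 kN (bolt shear governs)

Bolt shear: A_b = π·20²/4 = 314.2 mm²; R_n = 372 × 314.2 × 4 × 1 / 1000 = 467.5 kN → 0.75 × 467.5 = 351 kN.
Bearing: edge l_c = 24, r_n = 216.6 kN; interior l_c = 53, r_n = 361 kN; R_n = 216.6 + 3·361 = 1299 kN → 975 kN.
Block shear: A_gv = 4160, A_nv = 2816, A_nt = 368 mm²; R_n = min(0.6F_uA_nv, 0.6F_yA_gv) + U_bs·F_u·A_nt = 967.1 kN → 725 kN.
Bolt shear governs: 351 kN.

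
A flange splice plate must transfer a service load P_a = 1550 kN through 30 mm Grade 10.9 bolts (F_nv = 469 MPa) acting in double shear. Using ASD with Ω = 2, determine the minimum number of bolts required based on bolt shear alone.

5 bolts

A_b = π·30²/4 = 706.9 mm².
Per-bolt allowable strength R_n/Ω = 469 × 706.9 × 2 / 1000 / 2 = 331.5 kN.
n ≥ 1550 / 331.5 = 4.675 → use 5 bolts.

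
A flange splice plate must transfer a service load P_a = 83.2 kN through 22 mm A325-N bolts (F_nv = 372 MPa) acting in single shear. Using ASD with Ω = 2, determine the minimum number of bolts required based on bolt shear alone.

A_b = π·22²/4 = 380.1 mm².
Per-bolt allowable strength R_n/Ω = 372 × 380.1 × 1 / 1000 / 2 = 70.7 kN.
n ≥ 83.2 / 70.7 = 1.177 → use 2 bolts.

2 bolts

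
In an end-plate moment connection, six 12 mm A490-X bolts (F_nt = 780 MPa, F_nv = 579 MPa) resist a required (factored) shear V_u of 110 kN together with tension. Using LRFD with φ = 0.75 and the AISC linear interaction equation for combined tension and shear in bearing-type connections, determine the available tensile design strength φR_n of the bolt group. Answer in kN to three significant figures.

A_b = π·12²/4 = 113.1 mm²; f_rv = 110 × 1000 / (6 × 113.1) = 162.1 MPa.
F'_nt = 1.3 F_nt − (F_nt / φF_nv) f_rv = 1.3·780 − (780/(0.75·579))·162.1 = 722.8 MPa, capped at F_nt → F'_nt = 722.8 MPa.
R_n = F'_nt · A_b · n = 722.8 × 113.1 × 6 / 1000 = 490.5 kN.
Design strength φR_n = 0.75 × 490.5 = 368 kN.

368 kN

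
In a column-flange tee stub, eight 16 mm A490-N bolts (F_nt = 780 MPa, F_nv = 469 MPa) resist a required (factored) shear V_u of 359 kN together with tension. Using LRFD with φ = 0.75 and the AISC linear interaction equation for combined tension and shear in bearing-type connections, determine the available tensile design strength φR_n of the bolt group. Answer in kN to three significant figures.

A_b = π·16²/4 = 201.1 mm²; f_rv = 359 × 1000 / (8 × 201.1) = 223.2 MPa.
F'_nt = 1.3 F_nt − (F_nt / φF_nv) f_rv = 1.3·780 − (780/(0.75·469))·223.2 = 519.1 MPa, capped at F_nt → F'_nt = 519.1 MPa.
R_n = F'_nt · A_b · n = 519.1 × 201.1 × 8 / 1000 = 834.9 kN.
Design strength φR_n = 0.75 × 834.9 = 626 kN.

626 kN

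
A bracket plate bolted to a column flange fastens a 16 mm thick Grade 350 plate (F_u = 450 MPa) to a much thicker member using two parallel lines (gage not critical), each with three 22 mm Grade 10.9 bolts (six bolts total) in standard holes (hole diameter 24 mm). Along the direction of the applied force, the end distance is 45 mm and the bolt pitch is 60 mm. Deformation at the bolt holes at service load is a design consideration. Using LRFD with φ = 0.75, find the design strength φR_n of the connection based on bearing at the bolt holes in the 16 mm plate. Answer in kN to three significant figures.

Per bolt r_n = 1.2 l_c t F_u ≤ 2.4 d t F_u; upper limit = 2.4 × 22 × 16 × 450 / 1000 = 380.2 kN.
Edge bolt: l_c = 45 − 24/2 = 33 mm → 1.2 × 33 × 16 × 450 / 1000 = 285.1 → r_n = 285.1 kN.
Interior bolts: l_c = 60 − 24 = 36 mm → 1.2 × 36 × 16 × 450 / 1000 = 311 → r_n = 311 kN.
R_n = 2 × 285.1 + 4 × 311 = 1814 kN.
Design strength φR_n = 0.75 × 1814 = 1360 kN.

1360 kN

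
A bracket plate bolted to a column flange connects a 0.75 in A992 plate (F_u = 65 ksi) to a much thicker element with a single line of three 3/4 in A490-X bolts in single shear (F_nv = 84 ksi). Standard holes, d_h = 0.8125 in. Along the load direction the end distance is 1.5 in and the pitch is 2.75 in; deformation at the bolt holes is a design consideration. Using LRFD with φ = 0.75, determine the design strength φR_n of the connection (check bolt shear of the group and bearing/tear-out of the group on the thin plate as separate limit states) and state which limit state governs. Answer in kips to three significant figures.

Bolt shear: A_b = π·0.75²/4 = 0.4418 in²; R_n = 84 × 0.4418 × 3 × 1 = 111.3 kips → 0.75 × 111.3 = 83.5 kips.
Bearing (1.2 l_c t F_u ≤ 2.4 d t F_u): upper limit = 2.4·0.75·0.75·65 = 87.75 kips.
  Edge l_c = 1.5 − 0.8125/2 = 1.094 → r_n = 63.98 kips; interior l_c = 2.75 − 0.8125 = 1.938 → r_n = 87.75 kips.
  R_n,bearing = 1·63.98 + 2·87.75 = 239.5 kips → 0.75 × 239.5 = 180 kips.
Bolt shear governs: 83.5 kips.

83.5 kips (bolt shear governs)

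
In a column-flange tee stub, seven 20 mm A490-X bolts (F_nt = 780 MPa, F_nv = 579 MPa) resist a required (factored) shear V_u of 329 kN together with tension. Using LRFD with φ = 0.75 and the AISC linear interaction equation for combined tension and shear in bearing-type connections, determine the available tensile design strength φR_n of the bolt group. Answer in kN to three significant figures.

A_b = π·20²/4 = 314.2 mm²; f_rv = 329 × 1000 / (7 × 314.2) = 149.6 MPa.
F'_nt = 1.3 F_nt − (F_nt / φF_nv) f_rv = 1.3·780 − (780/(0.75·579))·149.6 = 745.3 MPa, capped at F_nt → F'_nt = 745.3 MPa.
R_n = F'_nt · A_b · n = 745.3 × 314.2 × 7 / 1000 = 1639 kN.
Design strength φR_n = 0.75 × 1639 = 1230 kN.

1230 kN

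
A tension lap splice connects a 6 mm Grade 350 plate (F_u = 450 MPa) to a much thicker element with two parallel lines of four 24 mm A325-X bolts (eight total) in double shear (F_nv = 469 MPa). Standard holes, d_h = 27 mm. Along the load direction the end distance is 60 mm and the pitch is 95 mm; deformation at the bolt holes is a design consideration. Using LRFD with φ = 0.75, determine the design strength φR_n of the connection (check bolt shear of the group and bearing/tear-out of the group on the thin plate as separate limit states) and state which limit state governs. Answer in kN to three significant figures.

Bolt shear: A_b = π·24²/4 = 452.4 mm²; R_n = 469 × 452.4 × 8 × 2 / 1000 = 3395 kN → 0.75 × 3395 = 2550 kN.
Bearing (1.2 l_c t F_u ≤ 2.4 d t F_u): upper limit = 2.4·24·6·450 / 1000 = 155.5 kN.
  Edge l_c = 60 − 27/2 = 46.5 → r_n = 150.7 kN; interior l_c = 95 − 27 = 68 → r_n = 155.5 kN.
  R_n,bearing = 2·150.7 + 6·155.5 = 1234 kN → 0.75 × 1234 = 926 kN.
Bearing governs: 926 kN.

926 kN (bearing governs)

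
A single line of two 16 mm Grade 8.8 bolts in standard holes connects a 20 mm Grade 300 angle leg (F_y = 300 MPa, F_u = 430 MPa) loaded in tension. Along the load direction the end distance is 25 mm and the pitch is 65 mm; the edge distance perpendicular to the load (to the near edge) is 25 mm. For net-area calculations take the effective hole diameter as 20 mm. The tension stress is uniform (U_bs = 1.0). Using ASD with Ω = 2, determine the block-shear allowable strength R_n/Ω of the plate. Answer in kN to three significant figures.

Shear plane L_v = 25 + 1·65 = 90 mm; A_gv = 90 × 20 = 1800 mm².
A_nv = (90 − 1.5·20) × 20 = 1200 mm².
A_nt = (25 − 0.5·20) × 20 = 300 mm².
0.6 F_u A_nv = 309.6 kN; 0.6 F_y A_gv = 324 kN → shear rupture governs the shear term.
R_n = 309.6 + 1.0 × 430 × 300 / 1000 = 438.6 kN.
Allowable strength R_n/Ω = 438.6 / 2 = 219 kN.

219 kN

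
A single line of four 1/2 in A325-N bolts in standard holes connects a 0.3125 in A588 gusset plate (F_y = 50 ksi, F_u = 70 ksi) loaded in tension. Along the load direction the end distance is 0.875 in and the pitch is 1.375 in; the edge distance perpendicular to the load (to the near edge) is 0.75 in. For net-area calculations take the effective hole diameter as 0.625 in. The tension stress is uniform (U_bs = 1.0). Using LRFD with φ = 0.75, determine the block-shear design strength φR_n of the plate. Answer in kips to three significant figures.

Shear plane L_v = 0.875 + 3·1.375 = 5 in; A_gv = 5 × 0.3125 = 1.562 in².
A_nv = (5 − 3.5·0.625) × 0.3125 = 0.8789 in².
A_nt = (0.75 − 0.5·0.625) × 0.3125 = 0.1367 in².
0.6 F_u A_nv = 36.91 kips; 0.6 F_y A_gv = 46.88 kips → shear rupture governs the shear term.
R_n = 36.91 + 1.0 × 70 × 0.1367 = 46.48 kips.
Design strength φR_n = 0.75 × 46.48 = 34.9 kips.

34.9 kips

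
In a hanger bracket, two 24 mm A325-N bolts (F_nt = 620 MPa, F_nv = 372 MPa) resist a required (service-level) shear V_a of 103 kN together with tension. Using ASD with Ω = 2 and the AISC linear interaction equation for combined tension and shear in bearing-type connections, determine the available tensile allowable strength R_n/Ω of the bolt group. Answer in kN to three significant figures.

A_b = π·24²/4 = 452.4 mm²; f_rv = 103 × 1000 / (2 × 452.4) = 113.8 MPa.
F'_nt = 1.3 F_nt − (Ω F_nt / F_nv) f_rv = 1.3·620 − (2·620/372)·113.8 = 426.5 MPa, capped at F_nt → F'_nt = 426.5 MPa.
R_n = F'_nt · A_b · n = 426.5 × 452.4 × 2 / 1000 = 385.9 kN.
Allowable strength R_n/Ω = 385.9 / 2 = 193 kN.

193 kN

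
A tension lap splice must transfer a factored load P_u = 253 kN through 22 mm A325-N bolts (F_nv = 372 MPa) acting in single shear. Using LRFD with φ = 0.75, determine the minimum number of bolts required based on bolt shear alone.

3 bolts

A_b = π·22²/4 = 380.1 mm².
Per-bolt design strength φR_n = 0.75 × 372 × 380.1 × 1 / 1000 = 106.1 kN.
n ≥ 253 / 106.1 = 2.386 → use 3 bolts.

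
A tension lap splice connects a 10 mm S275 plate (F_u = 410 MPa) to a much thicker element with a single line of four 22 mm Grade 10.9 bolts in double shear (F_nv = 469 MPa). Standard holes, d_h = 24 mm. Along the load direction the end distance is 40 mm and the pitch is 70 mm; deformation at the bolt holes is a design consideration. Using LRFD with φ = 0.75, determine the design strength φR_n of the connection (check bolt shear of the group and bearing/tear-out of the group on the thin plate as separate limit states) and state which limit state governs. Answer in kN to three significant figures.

Bolt shear: A_b = π·22²/4 = 380.1 mm²; R_n = 469 × 380.1 × 4 × 2 / 1000 = 1426 kN → 0.75 × 1426 = 1070 kN.
Bearing (1.2 l_c t F_u ≤ 2.4 d t F_u): upper limit = 2.4·22·10·410 / 1000 = 216.5 kN.
  Edge l_c = 40 − 24/2 = 28 → r_n = 137.8 kN; interior l_c = 70 − 24 = 46 → r_n = 216.5 kN.
  R_n,bearing = 1·137.8 + 3·216.5 = 787.2 kN → 0.75 × 787.2 = 590 kN.
Bearing governs: 590 kN.

590 kN (bearing governs)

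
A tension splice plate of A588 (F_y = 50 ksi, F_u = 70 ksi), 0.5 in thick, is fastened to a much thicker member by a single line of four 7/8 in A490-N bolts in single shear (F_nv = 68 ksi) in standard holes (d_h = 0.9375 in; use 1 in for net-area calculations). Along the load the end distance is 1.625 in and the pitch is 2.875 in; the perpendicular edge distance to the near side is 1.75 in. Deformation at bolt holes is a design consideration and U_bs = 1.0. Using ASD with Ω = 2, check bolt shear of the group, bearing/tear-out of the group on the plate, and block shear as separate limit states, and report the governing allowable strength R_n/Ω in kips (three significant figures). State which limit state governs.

Bolt shear: A_b = π·0.875²/4 = 0.6013 in²; R_n = 68 × 0.6013 × 4 × 1 = 163.6 kips → 163.6 / 2 = 81.8 kips.
Bearing: edge l_c = 1.156, r_n = 48.56 kips; interior l_c = 1.938, r_n = 73.5 kips; R_n = 48.56 + 3·73.5 = 269.1 kips → 135 kips.
Block shear: A_gv = 5.125, A_nv = 3.375, A_nt = 0.625 in²; R_n = min(0.6F_uA_nv, 0.6F_yA_gv) + U_bs·F_u·A_nt = 185.5 kips → 92.8 kips.
Bolt shear governs: 81.8 kips.

81.8 kips (bolt shear governs)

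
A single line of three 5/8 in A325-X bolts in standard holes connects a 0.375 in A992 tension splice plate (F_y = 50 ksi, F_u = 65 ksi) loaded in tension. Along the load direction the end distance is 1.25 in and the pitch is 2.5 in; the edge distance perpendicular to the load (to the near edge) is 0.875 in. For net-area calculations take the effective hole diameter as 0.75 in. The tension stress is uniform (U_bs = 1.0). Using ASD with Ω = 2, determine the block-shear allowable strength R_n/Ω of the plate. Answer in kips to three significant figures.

Shear plane L_v = 1.25 + 2·2.5 = 6.25 in; A_gv = 6.25 × 0.375 = 2.344 in².
A_nv = (6.25 − 2.5·0.75) × 0.375 = 1.641 in².
A_nt = (0.875 − 0.5·0.75) × 0.375 = 0.1875 in².
0.6 F_u A_nv = 63.98 kips; 0.6 F_y A_gv = 70.31 kips → shear rupture governs the shear term.
R_n = 63.98 + 1.0 × 65 × 0.1875 = 76.17 kips.
Allowable strength R_n/Ω = 76.17 / 2 = 38.1 kips.

38.1 kips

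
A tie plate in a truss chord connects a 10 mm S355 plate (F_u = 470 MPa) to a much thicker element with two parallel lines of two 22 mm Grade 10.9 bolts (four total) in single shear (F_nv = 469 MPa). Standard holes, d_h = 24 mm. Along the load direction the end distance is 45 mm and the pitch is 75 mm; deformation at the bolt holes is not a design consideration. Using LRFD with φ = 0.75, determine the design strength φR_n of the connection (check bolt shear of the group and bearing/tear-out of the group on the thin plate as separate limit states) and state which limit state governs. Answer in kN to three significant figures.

535 kN (bolt shear governs)

Bolt shear: A_b = π·22²/4 = 380.1 mm²; R_n = 469 × 380.1 × 4 × 1 / 1000 = 713.1 kN → 0.75 × 713.1 = 535 kN.
Bearing (1.5 l_c t F_u ≤ 3.0 d t F_u): upper limit = 3.0·22·10·470 / 1000 = 310.2 kN.
  Edge l_c = 45 − 24/2 = 33 → r_n = 232.7 kN; interior l_c = 75 − 24 = 51 → r_n = 310.2 kN.
  R_n,bearing = 2·232.7 + 2·310.2 = 1086 kN → 0.75 × 1086 = 814 kN.
Bolt shear governs: 535 kN.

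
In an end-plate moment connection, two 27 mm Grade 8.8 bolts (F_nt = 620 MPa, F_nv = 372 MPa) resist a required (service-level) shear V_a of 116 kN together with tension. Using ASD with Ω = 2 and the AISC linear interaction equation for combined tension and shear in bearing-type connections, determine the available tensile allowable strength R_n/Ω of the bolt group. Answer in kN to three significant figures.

268 kN

A_b = π·27²/4 = 572.6 mm²; f_rv = 116 × 1000 / (2 × 572.6) = 101.3 MPa.
F'_nt = 1.3 F_nt − (Ω F_nt / F_nv) f_rv = 1.3·620 − (2·620/372)·101.3 = 468.3 MPa, capped at F_nt → F'_nt = 468.3 MPa.
R_n = F'_nt · A_b · n = 468.3 × 572.6 × 2 / 1000 = 536.3 kN.
Allowable strength R_n/Ω = 536.3 / 2 = 268 kN.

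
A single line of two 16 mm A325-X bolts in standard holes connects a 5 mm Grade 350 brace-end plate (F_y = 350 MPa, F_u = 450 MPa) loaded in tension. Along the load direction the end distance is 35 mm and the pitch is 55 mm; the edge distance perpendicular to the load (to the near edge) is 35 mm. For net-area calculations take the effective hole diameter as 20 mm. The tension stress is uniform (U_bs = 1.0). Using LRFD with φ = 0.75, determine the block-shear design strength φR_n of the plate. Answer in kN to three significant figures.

Shear plane L_v = 35 + 1·55 = 90 mm; A_gv = 90 × 5 = 450 mm².
A_nv = (90 − 1.5·20) × 5 = 300 mm².
A_nt = (35 − 0.5·20) × 5 = 125 mm².
0.6 F_u A_nv = 81 kN; 0.6 F_y A_gv = 94.5 kN → shear rupture governs the shear term.
R_n = 81 + 1.0 × 450 × 125 / 1000 = 137.2 kN.
Design strength φR_n = 0.75 × 137.2 = 103 kN.

103 kN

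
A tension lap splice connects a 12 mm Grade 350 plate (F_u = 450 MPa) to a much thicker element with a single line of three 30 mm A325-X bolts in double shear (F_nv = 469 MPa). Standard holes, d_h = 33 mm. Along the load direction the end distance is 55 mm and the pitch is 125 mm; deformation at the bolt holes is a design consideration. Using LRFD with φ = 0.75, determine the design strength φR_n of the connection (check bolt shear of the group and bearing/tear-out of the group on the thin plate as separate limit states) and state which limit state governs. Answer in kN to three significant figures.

Bolt shear: A_b = π·30²/4 = 706.9 mm²; R_n = 469 × 706.9 × 3 × 2 / 1000 = 1989 kN → 0.75 × 1989 = 1490 kN.
Bearing (1.2 l_c t F_u ≤ 2.4 d t F_u): upper limit = 2.4·30·12·450 / 1000 = 388.8 kN.
  Edge l_c = 55 − 33/2 = 38.5 → r_n = 249.5 kN; interior l_c = 125 − 33 = 92 → r_n = 388.8 kN.
  R_n,bearing = 1·249.5 + 2·388.8 = 1027 kN → 0.75 × 1027 = 770 kN.
Bearing governs: 770 kN.

770 kN (bearing governs)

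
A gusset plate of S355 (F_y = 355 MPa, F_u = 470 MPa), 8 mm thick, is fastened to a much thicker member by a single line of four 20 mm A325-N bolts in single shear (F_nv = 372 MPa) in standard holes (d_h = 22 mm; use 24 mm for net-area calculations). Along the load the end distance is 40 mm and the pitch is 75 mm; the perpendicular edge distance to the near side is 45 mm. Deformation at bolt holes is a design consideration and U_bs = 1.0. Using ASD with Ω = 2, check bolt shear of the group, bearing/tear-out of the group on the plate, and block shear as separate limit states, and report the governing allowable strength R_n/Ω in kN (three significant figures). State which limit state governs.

234 kN (bolt shear governs)

Bolt shear: A_b = π·20²/4 = 314.2 mm²; R_n = 372 × 314.2 × 4 × 1 / 1000 = 467.5 kN → 467.5 / 2 = 234 kN.
Bearing: edge l_c = 29, r_n = 130.8 kN; interior l_c = 53, r_n = 180.5 kN; R_n = 130.8 + 3·180.5 = 672.3 kN → 336 kN.
Block shear: A_gv = 2120, A_nv = 1448, A_nt = 264 mm²; R_n = min(0.6F_uA_nv, 0.6F_yA_gv) + U_bs·F_u·A_nt = 532.4 kN → 266 kN.
Bolt shear governs: 234 kN.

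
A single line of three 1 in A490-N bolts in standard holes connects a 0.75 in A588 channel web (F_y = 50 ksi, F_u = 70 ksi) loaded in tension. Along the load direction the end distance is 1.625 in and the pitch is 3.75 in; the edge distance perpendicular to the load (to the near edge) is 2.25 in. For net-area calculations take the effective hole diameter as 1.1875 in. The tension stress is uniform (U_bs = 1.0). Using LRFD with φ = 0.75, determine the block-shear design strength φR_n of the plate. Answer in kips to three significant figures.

211 kips

Shear plane L_v = 1.625 + 2·3.75 = 9.125 in; A_gv = 9.125 × 0.75 = 6.844 in².
A_nv = (9.125 − 2.5·1.1875) × 0.75 = 4.617 in².
A_nt = (2.25 − 0.5·1.1875) × 0.75 = 1.242 in².
0.6 F_u A_nv = 193.9 kips; 0.6 F_y A_gv = 205.3 kips → shear rupture governs the shear term.
R_n = 193.9 + 1.0 × 70 × 1.242 = 280.9 kips.
Design strength φR_n = 0.75 × 280.9 = 211 kips.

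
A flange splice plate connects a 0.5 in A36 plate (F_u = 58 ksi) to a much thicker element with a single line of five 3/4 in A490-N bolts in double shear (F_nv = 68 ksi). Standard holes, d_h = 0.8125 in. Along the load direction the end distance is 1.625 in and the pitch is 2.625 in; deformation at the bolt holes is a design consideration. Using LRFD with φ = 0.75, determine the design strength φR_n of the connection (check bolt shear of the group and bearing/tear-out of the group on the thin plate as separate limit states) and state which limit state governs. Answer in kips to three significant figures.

188 kips (bearing governs)

Bolt shear: A_b = π·0.75²/4 = 0.4418 in²; R_n = 68 × 0.4418 × 5 × 2 = 300.4 kips → 0.75 × 300.4 = 225 kips.
Bearing (1.2 l_c t F_u ≤ 2.4 d t F_u): upper limit = 2.4·0.75·0.5·58 = 52.2 kips.
  Edge l_c = 1.625 − 0.8125/2 = 1.219 → r_n = 42.41 kips; interior l_c = 2.625 − 0.8125 = 1.812 → r_n = 52.2 kips.
  R_n,bearing = 1·42.41 + 4·52.2 = 251.2 kips → 0.75 × 251.2 = 188 kips.
Bearing governs: 188 kips.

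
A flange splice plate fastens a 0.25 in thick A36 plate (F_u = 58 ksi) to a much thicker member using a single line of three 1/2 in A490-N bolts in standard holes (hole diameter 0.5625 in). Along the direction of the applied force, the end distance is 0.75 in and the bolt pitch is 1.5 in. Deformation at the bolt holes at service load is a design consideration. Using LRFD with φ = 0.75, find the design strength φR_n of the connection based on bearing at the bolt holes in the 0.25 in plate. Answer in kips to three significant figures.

Per bolt r_n = 1.2 l_c t F_u ≤ 2.4 d t F_u; upper limit = 2.4 × 0.5 × 0.25 × 58 = 17.4 kips.
Edge bolt: l_c = 0.75 − 0.5625/2 = 0.4688 in → 1.2 × 0.4688 × 0.25 × 58 = 8.156 → r_n = 8.156 kips.
Interior bolts: l_c = 1.5 − 0.5625 = 0.9375 in → 1.2 × 0.9375 × 0.25 × 58 = 16.31 → r_n = 16.31 kips.
R_n = 1 × 8.156 + 2 × 16.31 = 40.78 kips.
Design strength φR_n = 0.75 × 40.78 = 30.6 kips.

30.6 kips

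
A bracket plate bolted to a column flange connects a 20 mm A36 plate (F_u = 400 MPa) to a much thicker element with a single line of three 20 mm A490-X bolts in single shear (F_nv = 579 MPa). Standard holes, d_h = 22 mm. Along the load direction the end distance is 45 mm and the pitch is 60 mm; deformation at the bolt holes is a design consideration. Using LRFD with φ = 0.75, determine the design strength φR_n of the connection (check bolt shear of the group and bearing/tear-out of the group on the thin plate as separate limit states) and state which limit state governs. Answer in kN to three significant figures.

409 kN (bolt shear governs)

Bolt shear: A_b = π·20²/4 = 314.2 mm²; R_n = 579 × 314.2 × 3 × 1 / 1000 = 545.7 kN → 0.75 × 545.7 = 409 kN.
Bearing (1.2 l_c t F_u ≤ 2.4 d t F_u): upper limit = 2.4·20·20·400 / 1000 = 384 kN.
  Edge l_c = 45 − 22/2 = 34 → r_n = 326.4 kN; interior l_c = 60 − 22 = 38 → r_n = 364.8 kN.
  R_n,bearing = 1·326.4 + 2·364.8 = 1056 kN → 0.75 × 1056 = 792 kN.
Bolt shear governs: 409 kN.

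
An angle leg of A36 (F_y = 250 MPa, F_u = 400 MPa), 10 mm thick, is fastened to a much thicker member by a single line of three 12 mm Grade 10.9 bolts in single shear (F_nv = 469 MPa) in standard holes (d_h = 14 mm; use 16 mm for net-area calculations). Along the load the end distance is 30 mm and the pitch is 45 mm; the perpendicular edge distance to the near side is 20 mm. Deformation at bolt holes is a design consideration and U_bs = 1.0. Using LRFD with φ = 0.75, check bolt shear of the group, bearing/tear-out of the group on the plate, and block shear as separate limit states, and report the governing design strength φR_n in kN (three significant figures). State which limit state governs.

119 kN (bolt shear governs)

Bolt shear: A_b = π·12²/4 = 113.1 mm²; R_n = 469 × 113.1 × 3 × 1 / 1000 = 159.1 kN → 0.75 × 159.1 = 119 kN.
Bearing: edge l_c = 23, r_n = 110.4 kN; interior l_c = 31, r_n = 115.2 kN; R_n = 110.4 + 2·115.2 = 340.8 kN → 256 kN.
Block shear: A_gv = 1200, A_nv = 800, A_nt = 120 mm²; R_n = min(0.6F_uA_nv, 0.6F_yA_gv) + U_bs·F_u·A_nt = 228 kN → 171 kN.
Bolt shear governs: 119 kN.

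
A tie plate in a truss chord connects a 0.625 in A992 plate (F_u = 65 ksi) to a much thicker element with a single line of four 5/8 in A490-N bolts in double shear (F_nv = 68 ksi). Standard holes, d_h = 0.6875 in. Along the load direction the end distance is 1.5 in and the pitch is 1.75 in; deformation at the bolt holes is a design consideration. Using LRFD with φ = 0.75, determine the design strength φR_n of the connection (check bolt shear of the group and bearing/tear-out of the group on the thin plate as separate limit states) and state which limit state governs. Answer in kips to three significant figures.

125 kips (bolt shear governs)

Bolt shear: A_b = π·0.625²/4 = 0.3068 in²; R_n = 68 × 0.3068 × 4 × 2 = 166.9 kips → 0.75 × 166.9 = 125 kips.
Bearing (1.2 l_c t F_u ≤ 2.4 d t F_u): upper limit = 2.4·0.625·0.625·65 = 60.94 kips.
  Edge l_c = 1.5 − 0.6875/2 = 1.156 → r_n = 56.37 kips; interior l_c = 1.75 − 0.6875 = 1.062 → r_n = 51.8 kips.
  R_n,bearing = 1·56.37 + 3·51.8 = 211.8 kips → 0.75 × 211.8 = 159 kips.
Bolt shear governs: 125 kips.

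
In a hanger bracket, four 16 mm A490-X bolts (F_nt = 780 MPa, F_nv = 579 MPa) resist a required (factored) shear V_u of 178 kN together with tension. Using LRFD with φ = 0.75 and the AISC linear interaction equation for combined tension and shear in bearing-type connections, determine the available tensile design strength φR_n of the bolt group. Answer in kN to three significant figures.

A_b = π·16²/4 = 201.1 mm²; f_rv = 178 × 1000 / (4 × 201.1) = 221.3 MPa.
F'_nt = 1.3 F_nt − (F_nt / φF_nv) f_rv = 1.3·780 − (780/(0.75·579))·221.3 = 616.5 MPa, capped at F_nt → F'_nt = 616.5 MPa.
R_n = F'_nt · A_b · n = 616.5 × 201.1 × 4 / 1000 = 495.8 kN.
Design strength φR_n = 0.75 × 495.8 = 372 kN.

372 kN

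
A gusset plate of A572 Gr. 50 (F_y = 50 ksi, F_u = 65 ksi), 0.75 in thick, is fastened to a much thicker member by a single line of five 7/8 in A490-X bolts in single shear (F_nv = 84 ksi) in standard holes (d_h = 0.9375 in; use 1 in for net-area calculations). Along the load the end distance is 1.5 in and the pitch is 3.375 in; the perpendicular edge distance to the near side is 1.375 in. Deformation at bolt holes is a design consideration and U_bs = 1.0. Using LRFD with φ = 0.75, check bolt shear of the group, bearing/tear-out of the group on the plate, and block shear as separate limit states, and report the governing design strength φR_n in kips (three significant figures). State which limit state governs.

189 kips (bolt shear governs)

Bolt shear: A_b = π·0.875²/4 = 0.6013 in²; R_n = 84 × 0.6013 × 5 × 1 = 252.6 kips → 0.75 × 252.6 = 189 kips.
Bearing: edge l_c = 1.031, r_n = 60.33 kips; interior l_c = 2.438, r_n = 102.4 kips; R_n = 60.33 + 4·102.4 = 469.8 kips → 352 kips.
Block shear: A_gv = 11.25, A_nv = 7.875, A_nt = 0.6562 in²; R_n = min(0.6F_uA_nv, 0.6F_yA_gv) + U_bs·F_u·A_nt = 349.8 kips → 262 kips.
Bolt shear governs: 189 kips.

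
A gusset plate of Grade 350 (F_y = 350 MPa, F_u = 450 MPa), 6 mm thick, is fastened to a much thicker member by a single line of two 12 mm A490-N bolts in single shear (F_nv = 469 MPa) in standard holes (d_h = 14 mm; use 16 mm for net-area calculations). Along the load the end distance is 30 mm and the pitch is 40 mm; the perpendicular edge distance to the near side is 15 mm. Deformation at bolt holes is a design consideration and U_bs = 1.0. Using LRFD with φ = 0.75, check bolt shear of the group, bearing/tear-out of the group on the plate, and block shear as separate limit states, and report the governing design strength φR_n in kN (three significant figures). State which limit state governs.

70.1 kN (block shear governs)

Bolt shear: A_b = π·12²/4 = 113.1 mm²; R_n = 469 × 113.1 × 2 × 1 / 1000 = 106.1 kN → 0.75 × 106.1 = 79.6 kN.
Bearing: edge l_c = 23, r_n = 74.52 kN; interior l_c = 26, r_n = 77.76 kN; R_n = 74.52 + 1·77.76 = 152.3 kN → 114 kN.
Block shear: A_gv = 420, A_nv = 276, A_nt = 42 mm²; R_n = min(0.6F_uA_nv, 0.6F_yA_gv) + U_bs·F_u·A_nt = 93.42 kN → 70.1 kN.
Block shear governs: 70.1 kN.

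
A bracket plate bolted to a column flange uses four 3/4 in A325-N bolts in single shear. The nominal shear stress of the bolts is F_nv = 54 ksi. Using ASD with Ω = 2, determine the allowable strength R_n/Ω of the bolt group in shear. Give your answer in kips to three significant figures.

A_b = π × 0.75² / 4 = 0.4418 in².
R_n = F_nv · A_b · n · n_s = 54 × 0.4418 × 4 × 1 = 95.43 kips.
Allowable strength R_n/Ω = 95.43 / 2 = 47.7 kips.

47.7 kips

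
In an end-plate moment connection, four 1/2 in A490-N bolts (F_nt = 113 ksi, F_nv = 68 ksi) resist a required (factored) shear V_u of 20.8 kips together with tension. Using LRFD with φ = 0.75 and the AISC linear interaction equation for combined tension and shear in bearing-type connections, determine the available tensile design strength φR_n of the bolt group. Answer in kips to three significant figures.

52 kips

A_b = π·0.5²/4 = 0.1963 in²; f_rv = 20.8 / (4 × 0.1963) = 26.48 ksi.
F'_nt = 1.3 F_nt − (F_nt / φF_nv) f_rv = 1.3·113 − (113/(0.75·68))·26.48 = 88.22 ksi, capped at F_nt → F'_nt = 88.22 ksi.
R_n = F'_nt · A_b · n = 88.22 × 0.1963 × 4 = 69.29 kips.
Design strength φR_n = 0.75 × 69.29 = 52 kips.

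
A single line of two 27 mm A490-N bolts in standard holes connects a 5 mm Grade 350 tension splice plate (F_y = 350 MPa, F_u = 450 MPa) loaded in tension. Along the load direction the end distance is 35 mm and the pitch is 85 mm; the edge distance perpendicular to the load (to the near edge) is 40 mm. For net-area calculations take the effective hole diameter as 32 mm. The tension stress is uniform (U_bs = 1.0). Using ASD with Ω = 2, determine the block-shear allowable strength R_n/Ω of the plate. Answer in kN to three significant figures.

75.6 kN

Shear plane L_v = 35 + 1·85 = 120 mm; A_gv = 120 × 5 = 600 mm².
A_nv = (120 − 1.5·32) × 5 = 360 mm².
A_nt = (40 − 0.5·32) × 5 = 120 mm².
0.6 F_u A_nv = 97.2 kN; 0.6 F_y A_gv = 126 kN → shear rupture governs the shear term.
R_n = 97.2 + 1.0 × 450 × 120 / 1000 = 151.2 kN.
Allowable strength R_n/Ω = 151.2 / 2 = 75.6 kN.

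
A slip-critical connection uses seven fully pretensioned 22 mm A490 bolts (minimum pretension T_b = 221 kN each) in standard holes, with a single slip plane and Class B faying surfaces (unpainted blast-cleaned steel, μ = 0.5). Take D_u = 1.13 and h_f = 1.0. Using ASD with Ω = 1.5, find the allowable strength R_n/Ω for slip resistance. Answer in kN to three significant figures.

R_n = μ · D_u · h_f · T_b · n_s · n_b = 0.5 × 1.13 × 1.0 × 221 × 1 × 7 = 874.1 kN.
Allowable strength R_n/Ω = 874.1 / 1.5 = 583 kN.

583 kN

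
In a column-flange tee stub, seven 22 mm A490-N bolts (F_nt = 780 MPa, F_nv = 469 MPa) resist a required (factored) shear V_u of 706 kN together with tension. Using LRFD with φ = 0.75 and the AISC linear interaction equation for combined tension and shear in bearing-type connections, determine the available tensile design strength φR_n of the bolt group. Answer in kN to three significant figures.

A_b = π·22²/4 = 380.1 mm²; f_rv = 706 × 1000 / (7 × 380.1) = 265.3 MPa.
F'_nt = 1.3 F_nt − (F_nt / φF_nv) f_rv = 1.3·780 − (780/(0.75·469))·265.3 = 425.7 MPa, capped at F_nt → F'_nt = 425.7 MPa.
R_n = F'_nt · A_b · n = 425.7 × 380.1 × 7 / 1000 = 1133 kN.
Design strength φR_n = 0.75 × 1133 = 849 kN.

849 kN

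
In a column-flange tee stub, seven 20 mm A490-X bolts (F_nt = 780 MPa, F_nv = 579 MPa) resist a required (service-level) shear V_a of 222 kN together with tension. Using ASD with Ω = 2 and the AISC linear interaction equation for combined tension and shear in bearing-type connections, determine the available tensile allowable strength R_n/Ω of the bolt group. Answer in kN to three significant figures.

816 kN

A_b = π·20²/4 = 314.2 mm²; f_rv = 222 × 1000 / (7 × 314.2) = 100.9 MPa.
F'_nt = 1.3 F_nt − (Ω F_nt / F_nv) f_rv = 1.3·780 − (2·780/579)·100.9 = 742 MPa, capped at F_nt → F'_nt = 742 MPa.
R_n = F'_nt · A_b · n = 742 × 314.2 × 7 / 1000 = 1632 kN.
Allowable strength R_n/Ω = 1632 / 2 = 816 kN.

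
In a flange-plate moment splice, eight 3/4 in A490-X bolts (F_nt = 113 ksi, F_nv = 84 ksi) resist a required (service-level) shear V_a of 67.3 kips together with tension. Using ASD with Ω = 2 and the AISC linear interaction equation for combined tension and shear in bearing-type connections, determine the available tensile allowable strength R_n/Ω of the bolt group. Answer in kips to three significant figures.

169 kips

A_b = π·0.75²/4 = 0.4418 in²; f_rv = 67.3 / (8 × 0.4418) = 19.04 ksi.
F'_nt = 1.3 F_nt − (Ω F_nt / F_nv) f_rv = 1.3·113 − (2·113/84)·19.04 = 95.67 ksi, capped at F_nt → F'_nt = 95.67 ksi.
R_n = F'_nt · A_b · n = 95.67 × 0.4418 × 8 = 338.1 kips.
Allowable strength R_n/Ω = 338.1 / 2 = 169 kips.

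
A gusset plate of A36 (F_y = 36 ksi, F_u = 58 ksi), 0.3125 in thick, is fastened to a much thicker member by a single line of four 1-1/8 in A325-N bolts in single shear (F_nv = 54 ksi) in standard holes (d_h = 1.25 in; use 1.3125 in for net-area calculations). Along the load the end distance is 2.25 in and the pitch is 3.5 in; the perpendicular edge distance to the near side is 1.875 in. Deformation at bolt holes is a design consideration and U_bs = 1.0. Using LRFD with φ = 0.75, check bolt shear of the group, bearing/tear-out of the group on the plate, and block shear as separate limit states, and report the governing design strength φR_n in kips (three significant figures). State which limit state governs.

Bolt shear: A_b = π·1.125²/4 = 0.994 in²; R_n = 54 × 0.994 × 4 × 1 = 214.7 kips → 0.75 × 214.7 = 161 kips.
Bearing: edge l_c = 1.625, r_n = 35.34 kips; interior l_c = 2.25, r_n = 48.94 kips; R_n = 35.34 + 3·48.94 = 182.2 kips → 137 kips.
Block shear: A_gv = 3.984, A_nv = 2.549, A_nt = 0.3809 in²; R_n = min(0.6F_uA_nv, 0.6F_yA_gv) + U_bs·F_u·A_nt = 108.2 kips → 81.1 kips.
Block shear governs: 81.1 kips.

81.1 kips (block shear governs)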